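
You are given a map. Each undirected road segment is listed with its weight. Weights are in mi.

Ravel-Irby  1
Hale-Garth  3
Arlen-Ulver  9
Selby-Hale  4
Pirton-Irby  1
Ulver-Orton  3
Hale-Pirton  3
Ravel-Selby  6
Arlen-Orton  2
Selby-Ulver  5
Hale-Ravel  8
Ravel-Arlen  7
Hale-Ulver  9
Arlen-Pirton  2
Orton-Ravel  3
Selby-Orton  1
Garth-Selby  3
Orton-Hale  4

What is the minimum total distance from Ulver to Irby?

7 mi

Running Dijkstra from Ulver:
Ulver: 0
Orton: 3  (via Ulver)
Selby: 4  (via Orton)
Arlen: 5  (via Orton)
Ravel: 6  (via Orton)
Pirton: 7  (via Arlen)
Irby: 7  (via Ravel)
Shortest route: Ulver–Orton–Ravel–Irby = 7 mi.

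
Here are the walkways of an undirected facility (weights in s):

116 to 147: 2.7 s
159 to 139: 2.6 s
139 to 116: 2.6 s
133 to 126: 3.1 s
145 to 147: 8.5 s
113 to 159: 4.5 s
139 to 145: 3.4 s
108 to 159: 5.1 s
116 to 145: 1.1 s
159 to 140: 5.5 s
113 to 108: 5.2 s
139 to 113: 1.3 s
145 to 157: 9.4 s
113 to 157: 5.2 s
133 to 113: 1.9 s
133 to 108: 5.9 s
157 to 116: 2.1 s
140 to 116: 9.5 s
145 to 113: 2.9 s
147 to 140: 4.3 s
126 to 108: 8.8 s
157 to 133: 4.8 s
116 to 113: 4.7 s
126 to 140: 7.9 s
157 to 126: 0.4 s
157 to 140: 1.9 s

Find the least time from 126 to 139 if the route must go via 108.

Best 126 to 108: 126–108 costing 8.8
Shortest 108→139: 108–113–139 = 6.5
Total via 108: 8.8 + 6.5 = 15.3 s.

15.3 s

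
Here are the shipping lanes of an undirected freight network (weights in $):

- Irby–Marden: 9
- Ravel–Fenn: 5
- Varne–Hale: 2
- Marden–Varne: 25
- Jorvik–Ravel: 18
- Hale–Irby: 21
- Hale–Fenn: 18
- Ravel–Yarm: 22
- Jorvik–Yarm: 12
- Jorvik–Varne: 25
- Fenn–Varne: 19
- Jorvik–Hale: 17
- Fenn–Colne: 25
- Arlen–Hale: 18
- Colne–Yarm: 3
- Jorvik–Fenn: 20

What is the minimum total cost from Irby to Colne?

Enumerating some paths:
Irby → Hale → Varne → Jorvik → Yarm → Colne: 21+2+25+12+3 = 63
Irby → Hale → Varne → Fenn → Colne: 21+2+19+25 = 67
Irby → Hale → Jorvik → Yarm → Colne: 21+17+12+3 = 53
Irby → Hale → Fenn → Colne: 21+18+25 = 64
Cheapest is Irby → Hale → Jorvik → Yarm → Colne at $53.

$53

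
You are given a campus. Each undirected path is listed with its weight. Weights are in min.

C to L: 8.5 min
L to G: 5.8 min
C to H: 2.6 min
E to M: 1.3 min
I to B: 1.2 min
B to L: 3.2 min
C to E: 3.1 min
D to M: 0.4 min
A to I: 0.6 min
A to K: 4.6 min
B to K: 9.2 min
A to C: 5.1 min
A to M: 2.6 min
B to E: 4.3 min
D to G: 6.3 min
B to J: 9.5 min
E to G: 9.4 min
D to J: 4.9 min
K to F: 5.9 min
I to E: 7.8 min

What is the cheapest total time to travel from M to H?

7 min

Compare a few routes:
M - A - C - H: 2.6+5.1+2.6 = 10.3
M - E - C - H: 1.3+3.1+2.6 = 7
M - A - I - B - E - C - H: 2.6+0.6+1.2+4.3+3.1+2.6 = 14.4
M - E - B - I - A - C - H: 1.3+4.3+1.2+0.6+5.1+2.6 = 15.1
The minimum is 7 min via M - E - C - H.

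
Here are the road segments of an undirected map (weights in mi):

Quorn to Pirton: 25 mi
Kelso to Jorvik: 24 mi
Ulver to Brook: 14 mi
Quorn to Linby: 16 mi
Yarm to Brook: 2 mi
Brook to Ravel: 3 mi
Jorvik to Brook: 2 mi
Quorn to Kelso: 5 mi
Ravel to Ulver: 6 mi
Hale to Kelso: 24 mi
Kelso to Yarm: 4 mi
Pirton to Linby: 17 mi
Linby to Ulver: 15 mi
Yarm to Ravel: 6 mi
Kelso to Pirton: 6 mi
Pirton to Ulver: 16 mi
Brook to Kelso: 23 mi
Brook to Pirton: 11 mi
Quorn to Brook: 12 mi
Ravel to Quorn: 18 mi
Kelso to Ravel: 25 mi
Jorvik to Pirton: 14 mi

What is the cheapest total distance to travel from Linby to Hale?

Compare a few routes:
Linby - Pirton - Kelso - Hale: 17+6+24 = 47
Linby - Quorn - Kelso - Hale: 16+5+24 = 45
Cheapest is Linby - Quorn - Kelso - Hale at 45 mi.

45 mi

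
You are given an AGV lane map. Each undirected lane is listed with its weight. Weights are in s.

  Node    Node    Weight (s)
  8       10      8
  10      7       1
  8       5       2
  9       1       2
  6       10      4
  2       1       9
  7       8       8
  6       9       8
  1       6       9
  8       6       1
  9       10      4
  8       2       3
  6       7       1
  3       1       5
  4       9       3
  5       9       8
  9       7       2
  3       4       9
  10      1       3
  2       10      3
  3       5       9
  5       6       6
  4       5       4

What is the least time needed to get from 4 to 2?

Compare a few routes:
4 - 5 - 8 - 2: 4+2+3 = 9
4 - 9 - 10 - 2: 3+4+3 = 10
4 - 9 - 7 - 6 - 8 - 2: 3+2+1+1+3 = 10
The minimum is 9 s via 4 - 5 - 8 - 2.

9 s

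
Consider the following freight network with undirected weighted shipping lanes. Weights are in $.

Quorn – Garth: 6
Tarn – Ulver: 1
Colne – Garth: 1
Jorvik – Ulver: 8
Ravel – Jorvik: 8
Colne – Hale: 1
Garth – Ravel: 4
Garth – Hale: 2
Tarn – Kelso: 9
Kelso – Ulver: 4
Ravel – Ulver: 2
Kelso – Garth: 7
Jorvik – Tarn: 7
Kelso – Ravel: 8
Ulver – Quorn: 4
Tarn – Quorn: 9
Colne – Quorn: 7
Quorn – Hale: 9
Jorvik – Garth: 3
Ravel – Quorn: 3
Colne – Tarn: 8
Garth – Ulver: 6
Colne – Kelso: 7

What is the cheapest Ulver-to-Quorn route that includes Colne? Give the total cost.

$14

Shortest Ulver→Colne: Ulver → Garth → Colne = 7
Best Colne to Quorn: Colne → Quorn costing 7
Total via Colne: 7 + 7 = $14.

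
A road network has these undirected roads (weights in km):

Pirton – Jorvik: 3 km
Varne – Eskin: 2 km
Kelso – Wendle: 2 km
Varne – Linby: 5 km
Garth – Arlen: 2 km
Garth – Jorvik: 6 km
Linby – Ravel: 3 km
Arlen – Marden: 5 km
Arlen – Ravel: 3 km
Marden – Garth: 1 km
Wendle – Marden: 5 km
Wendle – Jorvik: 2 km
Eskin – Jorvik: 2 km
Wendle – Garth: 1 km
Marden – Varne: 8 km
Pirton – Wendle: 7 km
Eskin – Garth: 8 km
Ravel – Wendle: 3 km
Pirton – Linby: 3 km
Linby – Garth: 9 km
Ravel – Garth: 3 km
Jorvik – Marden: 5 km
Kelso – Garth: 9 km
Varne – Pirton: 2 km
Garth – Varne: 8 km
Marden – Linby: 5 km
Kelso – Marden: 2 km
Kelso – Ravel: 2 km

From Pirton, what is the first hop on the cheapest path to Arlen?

Compare a few routes:
Pirton → Jorvik → Wendle → Garth → Arlen: 3+2+1+2 = 8
Pirton → Wendle → Garth → Arlen: 7+1+2 = 10
Pirton → Linby → Ravel → Arlen: 3+3+3 = 9
Pirton → Linby → Ravel → Garth → Arlen: 3+3+3+2 = 11
Cheapest is Pirton → Jorvik → Wendle → Garth → Arlen at 8 km.
So from Pirton the first move is to Jorvik.

Jorvik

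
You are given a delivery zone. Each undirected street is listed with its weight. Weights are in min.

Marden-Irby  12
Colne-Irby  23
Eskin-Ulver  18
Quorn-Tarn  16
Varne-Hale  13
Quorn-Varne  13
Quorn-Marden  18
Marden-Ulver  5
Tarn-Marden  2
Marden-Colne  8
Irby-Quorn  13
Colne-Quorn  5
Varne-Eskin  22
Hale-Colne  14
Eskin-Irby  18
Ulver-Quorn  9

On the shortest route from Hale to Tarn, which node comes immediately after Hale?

Enumerating some paths:
Hale → Colne → Marden → Tarn: 14+8+2 = 24
Hale → Colne → Quorn → Tarn: 14+5+16 = 35
Cheapest is Hale → Colne → Marden → Tarn at 24 min.
So from Hale the first move is to Colne.

Colne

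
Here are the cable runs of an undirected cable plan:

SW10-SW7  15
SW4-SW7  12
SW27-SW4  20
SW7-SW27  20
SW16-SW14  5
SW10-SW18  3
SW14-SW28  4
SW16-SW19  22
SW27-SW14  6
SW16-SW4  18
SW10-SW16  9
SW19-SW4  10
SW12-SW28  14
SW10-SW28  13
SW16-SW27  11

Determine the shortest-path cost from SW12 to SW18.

Shortest distances from SW12:
SW12: 0
SW28: 14  (via SW12)
SW14: 18  (via SW28)
SW16: 23  (via SW14)
SW27: 24  (via SW14)
SW10: 27  (via SW28)
SW18: 30  (via SW10)
Shortest route: SW12 → SW28 → SW10 → SW18 = 30.

30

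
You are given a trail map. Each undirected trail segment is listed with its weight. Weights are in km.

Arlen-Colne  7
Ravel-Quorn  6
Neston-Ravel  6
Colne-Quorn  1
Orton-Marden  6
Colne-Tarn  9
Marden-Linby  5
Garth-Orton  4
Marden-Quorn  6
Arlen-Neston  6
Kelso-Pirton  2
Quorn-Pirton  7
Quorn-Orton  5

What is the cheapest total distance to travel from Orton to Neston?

17 km

Compare a few routes:
Orton → Marden → Quorn → Colne → Arlen → Neston: 6+6+1+7+6 = 26
Orton → Marden → Quorn → Ravel → Neston: 6+6+6+6 = 24
Orton → Quorn → Colne → Arlen → Neston: 5+1+7+6 = 19
Orton → Quorn → Ravel → Neston: 5+6+6 = 17
Cheapest is Orton → Quorn → Ravel → Neston at 17 km.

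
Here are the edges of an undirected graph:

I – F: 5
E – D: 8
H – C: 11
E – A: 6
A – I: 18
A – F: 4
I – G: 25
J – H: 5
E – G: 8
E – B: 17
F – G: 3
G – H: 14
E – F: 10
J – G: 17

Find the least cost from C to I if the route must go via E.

48

Shortest C→E: C → H → G → E = 33
Shortest E→I: E → F → I = 15
Total via E: 33 + 15 = 48.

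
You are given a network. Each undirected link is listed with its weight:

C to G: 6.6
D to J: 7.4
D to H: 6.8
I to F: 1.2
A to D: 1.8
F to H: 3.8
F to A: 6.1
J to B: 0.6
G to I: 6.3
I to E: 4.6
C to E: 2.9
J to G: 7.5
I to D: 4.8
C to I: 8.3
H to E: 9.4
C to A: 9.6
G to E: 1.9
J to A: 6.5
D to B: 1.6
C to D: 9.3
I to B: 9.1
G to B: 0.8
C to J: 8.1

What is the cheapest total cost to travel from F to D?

Running Dijkstra from F:
F: 0
I: 1.2  (via F)
H: 3.8  (via F)
E: 5.8  (via I)
D: 6  (via I)
Shortest route: F–I–D = 6.

6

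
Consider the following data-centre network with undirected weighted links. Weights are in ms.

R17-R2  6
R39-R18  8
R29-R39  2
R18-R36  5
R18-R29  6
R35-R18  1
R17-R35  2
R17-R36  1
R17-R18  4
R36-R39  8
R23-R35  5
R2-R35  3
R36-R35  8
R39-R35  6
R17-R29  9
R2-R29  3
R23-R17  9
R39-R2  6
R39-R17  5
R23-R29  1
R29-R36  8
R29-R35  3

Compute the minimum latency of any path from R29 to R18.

Enumerating some paths:
R29 - R35 - R18: 3+1 = 4
R29 - R18: 6 = 6
Cheapest is R29 - R35 - R18 at 4 ms.

4 ms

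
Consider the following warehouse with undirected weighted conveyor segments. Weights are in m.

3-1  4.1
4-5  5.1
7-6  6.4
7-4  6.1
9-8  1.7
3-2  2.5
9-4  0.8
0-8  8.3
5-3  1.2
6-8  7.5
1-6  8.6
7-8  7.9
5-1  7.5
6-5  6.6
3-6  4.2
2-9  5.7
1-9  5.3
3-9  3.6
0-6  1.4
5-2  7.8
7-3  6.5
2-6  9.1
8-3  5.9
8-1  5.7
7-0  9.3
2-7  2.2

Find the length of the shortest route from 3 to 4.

Settle nodes by increasing distance from 3:
3: 0
5: 1.2  (via 3)
2: 2.5  (via 3)
9: 3.6  (via 3)
1: 4.1  (via 3)
6: 4.2  (via 3)
4: 4.4  (via 9)
Shortest route: 3 → 9 → 4 = 4.4 m.

4.4 m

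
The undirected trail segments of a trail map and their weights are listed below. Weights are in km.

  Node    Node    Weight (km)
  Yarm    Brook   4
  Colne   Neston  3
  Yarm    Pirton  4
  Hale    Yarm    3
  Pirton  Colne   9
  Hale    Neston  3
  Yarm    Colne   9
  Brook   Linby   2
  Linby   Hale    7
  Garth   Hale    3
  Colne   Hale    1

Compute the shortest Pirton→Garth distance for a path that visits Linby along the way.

20 km

Best Pirton to Linby: Pirton → Yarm → Brook → Linby costing 10
Best Linby to Garth: Linby → Hale → Garth costing 10
Total via Linby: 10 + 10 = 20 km.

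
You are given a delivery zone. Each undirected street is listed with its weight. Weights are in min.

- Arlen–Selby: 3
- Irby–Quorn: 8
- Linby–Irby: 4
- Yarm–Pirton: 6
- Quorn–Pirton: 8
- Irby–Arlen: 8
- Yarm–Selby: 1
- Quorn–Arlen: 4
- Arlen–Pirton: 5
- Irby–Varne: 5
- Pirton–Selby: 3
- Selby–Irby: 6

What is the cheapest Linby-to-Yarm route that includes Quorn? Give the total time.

20 min

Best Linby to Quorn: Linby → Irby → Quorn costing 12
Best Quorn to Yarm: Quorn → Arlen → Selby → Yarm costing 8
Total via Quorn: 12 + 8 = 20 min.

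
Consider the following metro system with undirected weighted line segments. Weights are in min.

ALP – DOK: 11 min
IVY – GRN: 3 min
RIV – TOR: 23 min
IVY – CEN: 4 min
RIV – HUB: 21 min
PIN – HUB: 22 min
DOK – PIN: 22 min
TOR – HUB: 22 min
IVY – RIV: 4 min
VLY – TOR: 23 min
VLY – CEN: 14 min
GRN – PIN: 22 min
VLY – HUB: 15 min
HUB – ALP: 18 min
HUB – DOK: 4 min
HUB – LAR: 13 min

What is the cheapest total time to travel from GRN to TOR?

30 min

Enumerating some paths:
GRN → IVY → CEN → VLY → TOR: 3+4+14+23 = 44
GRN → IVY → RIV → HUB → TOR: 3+4+21+22 = 50
GRN → IVY → RIV → TOR: 3+4+23 = 30
The minimum is 30 min via GRN → IVY → RIV → TOR.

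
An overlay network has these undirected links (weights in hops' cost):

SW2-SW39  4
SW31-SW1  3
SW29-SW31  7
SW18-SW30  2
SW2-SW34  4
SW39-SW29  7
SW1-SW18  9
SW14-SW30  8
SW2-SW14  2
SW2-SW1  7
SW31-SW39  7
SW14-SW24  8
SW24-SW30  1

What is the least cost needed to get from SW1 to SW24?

12 hops' cost

Shortest distances from SW1:
SW1: 0
SW31: 3  (via SW1)
SW2: 7  (via SW1)
SW18: 9  (via SW1)
SW14: 9  (via SW2)
SW29: 10  (via SW31)
SW39: 10  (via SW31)
SW34: 11  (via SW2)
SW30: 11  (via SW18)
SW24: 12  (via SW30)
Shortest route: SW1–SW18–SW30–SW24 = 12 hops' cost.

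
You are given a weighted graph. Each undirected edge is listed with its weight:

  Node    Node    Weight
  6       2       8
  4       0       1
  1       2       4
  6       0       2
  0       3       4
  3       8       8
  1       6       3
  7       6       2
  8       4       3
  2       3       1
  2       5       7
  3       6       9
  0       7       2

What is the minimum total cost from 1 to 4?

Enumerating some paths:
1–2–3–0–4: 4+1+4+1 = 10
1–6–0–4: 3+2+1 = 6
1–6–7–0–4: 3+2+2+1 = 8
The minimum is 6 via 1–6–0–4.

6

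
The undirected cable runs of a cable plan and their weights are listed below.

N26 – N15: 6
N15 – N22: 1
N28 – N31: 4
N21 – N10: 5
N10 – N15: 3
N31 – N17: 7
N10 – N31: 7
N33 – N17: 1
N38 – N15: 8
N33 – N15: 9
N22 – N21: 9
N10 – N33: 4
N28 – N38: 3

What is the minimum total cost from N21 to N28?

Candidate routes:
N21–N10–N33–N17–N31–N28: 5+4+1+7+4 = 21
N21–N10–N15–N38–N28: 5+3+8+3 = 19
N21–N10–N31–N28: 5+7+4 = 16
Cheapest is N21–N10–N31–N28 at 16.

16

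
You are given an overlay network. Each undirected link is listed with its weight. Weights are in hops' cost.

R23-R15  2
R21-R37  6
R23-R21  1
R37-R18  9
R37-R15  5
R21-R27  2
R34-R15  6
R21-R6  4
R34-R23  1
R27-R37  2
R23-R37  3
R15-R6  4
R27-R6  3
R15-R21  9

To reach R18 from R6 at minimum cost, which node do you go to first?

Compare a few routes:
R6–R27–R37–R18: 3+2+9 = 14
R6–R21–R27–R37–R18: 4+2+2+9 = 17
The minimum is 14 hops' cost via R6–R27–R37–R18.
So from R6 the first move is to R27.

R27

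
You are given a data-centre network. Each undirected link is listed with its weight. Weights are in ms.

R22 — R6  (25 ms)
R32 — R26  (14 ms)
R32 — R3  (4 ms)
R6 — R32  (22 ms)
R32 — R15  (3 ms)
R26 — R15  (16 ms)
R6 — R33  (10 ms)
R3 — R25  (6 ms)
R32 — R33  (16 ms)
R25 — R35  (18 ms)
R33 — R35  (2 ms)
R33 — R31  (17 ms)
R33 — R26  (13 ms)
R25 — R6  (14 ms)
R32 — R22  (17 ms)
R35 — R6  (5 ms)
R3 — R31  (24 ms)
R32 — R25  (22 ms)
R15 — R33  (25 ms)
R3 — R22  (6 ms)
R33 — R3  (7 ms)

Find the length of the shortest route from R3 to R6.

Running Dijkstra from R3:
R3: 0
R32: 4  (via R3)
R22: 6  (via R3)
R25: 6  (via R3)
R33: 7  (via R3)
R15: 7  (via R32)
R35: 9  (via R33)
R6: 14  (via R35)
Shortest route: R3–R33–R35–R6 = 14 ms.

14 ms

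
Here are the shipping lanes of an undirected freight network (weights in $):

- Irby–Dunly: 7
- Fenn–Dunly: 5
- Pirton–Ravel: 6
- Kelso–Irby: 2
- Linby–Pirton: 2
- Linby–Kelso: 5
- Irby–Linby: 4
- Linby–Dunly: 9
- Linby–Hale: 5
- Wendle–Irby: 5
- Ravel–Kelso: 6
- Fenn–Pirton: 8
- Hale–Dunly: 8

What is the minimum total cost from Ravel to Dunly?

Shortest distances from Ravel:
Ravel: 0
Pirton: 6  (via Ravel)
Kelso: 6  (via Ravel)
Linby: 8  (via Pirton)
Irby: 8  (via Kelso)
Wendle: 13  (via Irby)
Hale: 13  (via Linby)
Fenn: 14  (via Pirton)
Dunly: 15  (via Irby)
Shortest route: Ravel → Kelso → Irby → Dunly = $15.

$15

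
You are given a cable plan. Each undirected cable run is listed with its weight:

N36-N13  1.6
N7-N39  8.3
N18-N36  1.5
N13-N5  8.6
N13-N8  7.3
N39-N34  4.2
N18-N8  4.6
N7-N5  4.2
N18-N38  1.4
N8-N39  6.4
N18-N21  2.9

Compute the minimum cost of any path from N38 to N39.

12.4

Running Dijkstra from N38:
N38: 0
N18: 1.4  (via N38)
N36: 2.9  (via N18)
N21: 4.3  (via N18)
N13: 4.5  (via N36)
N8: 6  (via N18)
N39: 12.4  (via N8)
Shortest route: N38–N18–N8–N39 = 12.4.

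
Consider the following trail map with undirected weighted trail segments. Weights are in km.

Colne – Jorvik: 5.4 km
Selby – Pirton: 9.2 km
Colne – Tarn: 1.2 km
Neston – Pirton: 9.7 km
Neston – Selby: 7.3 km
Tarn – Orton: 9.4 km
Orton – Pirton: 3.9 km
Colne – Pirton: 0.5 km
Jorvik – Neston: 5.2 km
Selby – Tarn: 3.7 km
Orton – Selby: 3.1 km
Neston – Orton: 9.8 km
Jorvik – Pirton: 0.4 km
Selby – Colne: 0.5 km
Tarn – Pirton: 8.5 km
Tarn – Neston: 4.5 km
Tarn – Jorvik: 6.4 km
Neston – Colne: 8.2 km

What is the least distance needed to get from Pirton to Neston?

5.6 km

Shortest distances from Pirton:
Pirton: 0
Jorvik: 0.4  (via Pirton)
Colne: 0.5  (via Pirton)
Selby: 1  (via Colne)
Tarn: 1.7  (via Colne)
Orton: 3.9  (via Pirton)
Neston: 5.6  (via Jorvik)
Shortest route: Pirton → Jorvik → Neston = 5.6 km.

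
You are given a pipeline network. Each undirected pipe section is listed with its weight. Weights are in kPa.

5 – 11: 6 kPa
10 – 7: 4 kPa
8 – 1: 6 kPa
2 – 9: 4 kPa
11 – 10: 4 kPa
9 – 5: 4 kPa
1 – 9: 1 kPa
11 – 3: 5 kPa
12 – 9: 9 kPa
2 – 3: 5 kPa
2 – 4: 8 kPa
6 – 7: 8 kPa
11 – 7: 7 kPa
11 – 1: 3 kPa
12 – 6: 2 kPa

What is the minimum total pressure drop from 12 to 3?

Shortest distances from 12:
12: 0
6: 2  (via 12)
9: 9  (via 12)
1: 10  (via 9)
7: 10  (via 6)
2: 13  (via 9)
5: 13  (via 9)
11: 13  (via 1)
10: 14  (via 7)
8: 16  (via 1)
3: 18  (via 2)
Shortest route: 12–9–2–3 = 18 kPa.

18 kPa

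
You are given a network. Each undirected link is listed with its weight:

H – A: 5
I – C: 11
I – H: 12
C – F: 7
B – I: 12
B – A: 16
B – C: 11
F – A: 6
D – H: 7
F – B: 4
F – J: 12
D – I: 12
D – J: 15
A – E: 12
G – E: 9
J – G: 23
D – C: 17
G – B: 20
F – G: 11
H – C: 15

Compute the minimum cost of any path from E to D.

24

Running Dijkstra from E:
E: 0
G: 9  (via E)
A: 12  (via E)
H: 17  (via A)
F: 18  (via A)
B: 22  (via F)
D: 24  (via H)
Shortest route: E → A → H → D = 24.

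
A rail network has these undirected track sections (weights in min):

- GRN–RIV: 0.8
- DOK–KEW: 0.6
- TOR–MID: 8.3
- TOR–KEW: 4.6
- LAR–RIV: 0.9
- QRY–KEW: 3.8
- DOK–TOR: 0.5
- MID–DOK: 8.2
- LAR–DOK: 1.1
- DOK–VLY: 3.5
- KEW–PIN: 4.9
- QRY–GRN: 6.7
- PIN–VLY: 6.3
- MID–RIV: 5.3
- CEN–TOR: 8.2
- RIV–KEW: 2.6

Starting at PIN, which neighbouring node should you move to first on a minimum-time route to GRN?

KEW

Compare a few routes:
PIN–KEW–RIV–GRN: 4.9+2.6+0.8 = 8.3
PIN–VLY–DOK–LAR–RIV–GRN: 6.3+3.5+1.1+0.9+0.8 = 12.6
The minimum is 8.3 min via PIN–KEW–RIV–GRN.
So from PIN the first move is to KEW.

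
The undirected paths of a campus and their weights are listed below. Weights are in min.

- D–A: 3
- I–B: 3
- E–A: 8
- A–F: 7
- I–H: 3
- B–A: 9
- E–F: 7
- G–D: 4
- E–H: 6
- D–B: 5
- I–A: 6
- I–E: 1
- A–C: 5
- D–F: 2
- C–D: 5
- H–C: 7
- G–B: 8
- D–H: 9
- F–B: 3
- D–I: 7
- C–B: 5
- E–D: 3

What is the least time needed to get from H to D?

Enumerating some paths:
H → D: 9 = 9
H → I → D: 3+7 = 10
H → I → E → D: 3+1+3 = 7
H → E → D: 6+3 = 9
The minimum is 7 min via H → I → E → D.

7 min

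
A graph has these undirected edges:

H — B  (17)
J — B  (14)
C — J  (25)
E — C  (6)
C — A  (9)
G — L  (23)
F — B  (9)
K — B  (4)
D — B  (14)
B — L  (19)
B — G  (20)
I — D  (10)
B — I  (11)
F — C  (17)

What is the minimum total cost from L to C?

45

Compare a few routes:
L → B → J → C: 19+14+25 = 58
L → B → F → C: 19+9+17 = 45
L → G → B → F → C: 23+20+9+17 = 69
The minimum is 45 via L → B → F → C.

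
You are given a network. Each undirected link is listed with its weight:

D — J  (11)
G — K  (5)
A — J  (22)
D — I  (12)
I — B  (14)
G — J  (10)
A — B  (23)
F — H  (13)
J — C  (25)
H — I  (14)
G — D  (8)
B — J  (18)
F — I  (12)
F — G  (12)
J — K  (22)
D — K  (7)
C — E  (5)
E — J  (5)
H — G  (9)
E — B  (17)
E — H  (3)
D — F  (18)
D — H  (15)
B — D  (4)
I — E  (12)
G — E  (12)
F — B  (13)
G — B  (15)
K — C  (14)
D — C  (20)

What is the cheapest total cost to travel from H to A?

30

Enumerating some paths:
H - D - B - A: 15+4+23 = 42
H - G - J - A: 9+10+22 = 41
H - E - J - A: 3+5+22 = 30
Cheapest is H - E - J - A at 30.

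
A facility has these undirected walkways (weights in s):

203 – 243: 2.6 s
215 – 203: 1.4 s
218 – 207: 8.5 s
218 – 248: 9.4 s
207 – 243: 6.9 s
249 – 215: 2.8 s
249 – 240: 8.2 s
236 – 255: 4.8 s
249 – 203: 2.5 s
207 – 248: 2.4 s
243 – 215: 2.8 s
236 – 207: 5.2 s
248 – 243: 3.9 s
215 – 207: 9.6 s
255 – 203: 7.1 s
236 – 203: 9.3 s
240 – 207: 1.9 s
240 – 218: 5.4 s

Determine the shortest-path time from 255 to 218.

Running Dijkstra from 255:
255: 0
236: 4.8  (via 255)
203: 7.1  (via 255)
215: 8.5  (via 203)
249: 9.6  (via 203)
243: 9.7  (via 203)
207: 10  (via 236)
240: 11.9  (via 207)
248: 12.4  (via 207)
218: 17.3  (via 240)
Shortest route: 255 → 236 → 207 → 240 → 218 = 17.3 s.

17.3 s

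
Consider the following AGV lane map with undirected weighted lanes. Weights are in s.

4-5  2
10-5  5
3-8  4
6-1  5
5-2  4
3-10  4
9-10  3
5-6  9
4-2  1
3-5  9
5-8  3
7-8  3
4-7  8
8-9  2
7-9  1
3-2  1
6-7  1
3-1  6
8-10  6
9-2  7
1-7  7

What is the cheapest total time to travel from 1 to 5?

Settle nodes by increasing distance from 1:
1: 0
6: 5  (via 1)
3: 6  (via 1)
7: 6  (via 6)
2: 7  (via 3)
9: 7  (via 7)
4: 8  (via 2)
8: 9  (via 7)
5: 10  (via 4)
Shortest route: 1–3–2–4–5 = 10 s.

10 s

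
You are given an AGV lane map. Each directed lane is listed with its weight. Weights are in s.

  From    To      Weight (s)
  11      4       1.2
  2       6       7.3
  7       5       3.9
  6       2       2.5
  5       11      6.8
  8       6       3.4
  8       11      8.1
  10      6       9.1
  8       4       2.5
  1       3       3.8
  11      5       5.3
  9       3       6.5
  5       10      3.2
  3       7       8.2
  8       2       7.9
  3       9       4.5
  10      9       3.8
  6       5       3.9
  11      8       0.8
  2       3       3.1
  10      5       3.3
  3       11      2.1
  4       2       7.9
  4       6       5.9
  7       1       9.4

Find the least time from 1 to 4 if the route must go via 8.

Shortest 1→8: 1–3–11–8 = 6.7
Shortest 8→4: 8–4 = 2.5
Total via 8: 6.7 + 2.5 = 9.2 s.

9.2 s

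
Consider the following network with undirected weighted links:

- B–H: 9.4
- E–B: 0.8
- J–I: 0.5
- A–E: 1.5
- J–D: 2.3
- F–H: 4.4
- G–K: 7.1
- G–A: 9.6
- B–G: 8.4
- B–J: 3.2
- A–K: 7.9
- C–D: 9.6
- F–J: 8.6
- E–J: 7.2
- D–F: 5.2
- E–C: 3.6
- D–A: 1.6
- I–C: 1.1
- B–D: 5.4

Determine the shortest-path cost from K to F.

14.7

Running Dijkstra from K:
K: 0
G: 7.1  (via K)
A: 7.9  (via K)
E: 9.4  (via A)
D: 9.5  (via A)
B: 10.2  (via E)
J: 11.8  (via D)
I: 12.3  (via J)
C: 13  (via E)
F: 14.7  (via D)
Shortest route: K–A–D–F = 14.7.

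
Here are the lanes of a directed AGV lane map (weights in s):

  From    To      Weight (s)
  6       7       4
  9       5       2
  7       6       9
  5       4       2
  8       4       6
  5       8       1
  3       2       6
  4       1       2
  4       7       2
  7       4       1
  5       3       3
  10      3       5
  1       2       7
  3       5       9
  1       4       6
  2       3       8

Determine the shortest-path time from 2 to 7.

21 s

Running Dijkstra from 2:
2: 0
3: 8  (via 2)
5: 17  (via 3)
8: 18  (via 5)
4: 19  (via 5)
1: 21  (via 4)
7: 21  (via 4)
Shortest route: 2–3–5–4–7 = 21 s.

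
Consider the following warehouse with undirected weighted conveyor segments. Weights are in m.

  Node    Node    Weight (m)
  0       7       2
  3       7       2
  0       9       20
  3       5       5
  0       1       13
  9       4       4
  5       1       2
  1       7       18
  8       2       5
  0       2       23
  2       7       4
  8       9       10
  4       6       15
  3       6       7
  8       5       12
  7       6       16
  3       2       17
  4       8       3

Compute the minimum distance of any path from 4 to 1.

Settle nodes by increasing distance from 4:
4: 0
8: 3  (via 4)
9: 4  (via 4)
2: 8  (via 8)
7: 12  (via 2)
0: 14  (via 7)
3: 14  (via 7)
5: 15  (via 8)
6: 15  (via 4)
1: 17  (via 5)
Shortest route: 4–8–5–1 = 17 m.

17 m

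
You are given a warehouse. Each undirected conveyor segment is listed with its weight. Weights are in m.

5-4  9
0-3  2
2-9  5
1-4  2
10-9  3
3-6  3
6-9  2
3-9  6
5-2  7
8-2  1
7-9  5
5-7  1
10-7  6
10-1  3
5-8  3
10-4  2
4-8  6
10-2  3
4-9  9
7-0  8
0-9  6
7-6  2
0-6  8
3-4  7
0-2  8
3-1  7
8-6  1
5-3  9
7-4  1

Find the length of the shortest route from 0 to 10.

Shortest distances from 0:
0: 0
3: 2  (via 0)
6: 5  (via 3)
8: 6  (via 6)
9: 6  (via 0)
2: 7  (via 8)
7: 7  (via 6)
4: 8  (via 7)
5: 8  (via 7)
1: 9  (via 3)
10: 9  (via 9)
Shortest route: 0–9–10 = 9 m.

9 m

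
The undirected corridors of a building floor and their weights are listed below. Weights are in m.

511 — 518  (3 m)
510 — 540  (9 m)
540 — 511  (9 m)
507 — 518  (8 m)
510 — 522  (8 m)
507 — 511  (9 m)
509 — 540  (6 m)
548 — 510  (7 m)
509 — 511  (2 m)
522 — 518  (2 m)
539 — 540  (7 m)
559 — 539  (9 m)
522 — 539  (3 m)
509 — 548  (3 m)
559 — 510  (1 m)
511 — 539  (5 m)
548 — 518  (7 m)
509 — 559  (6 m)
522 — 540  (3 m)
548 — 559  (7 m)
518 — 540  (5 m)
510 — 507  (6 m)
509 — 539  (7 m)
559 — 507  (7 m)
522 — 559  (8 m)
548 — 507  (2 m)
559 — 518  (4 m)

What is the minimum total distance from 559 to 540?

Settle nodes by increasing distance from 559:
559: 0
510: 1  (via 559)
518: 4  (via 559)
522: 6  (via 518)
509: 6  (via 559)
511: 7  (via 518)
548: 7  (via 559)
507: 7  (via 559)
539: 9  (via 559)
540: 9  (via 518)
Shortest route: 559–518–540 = 9 m.

9 m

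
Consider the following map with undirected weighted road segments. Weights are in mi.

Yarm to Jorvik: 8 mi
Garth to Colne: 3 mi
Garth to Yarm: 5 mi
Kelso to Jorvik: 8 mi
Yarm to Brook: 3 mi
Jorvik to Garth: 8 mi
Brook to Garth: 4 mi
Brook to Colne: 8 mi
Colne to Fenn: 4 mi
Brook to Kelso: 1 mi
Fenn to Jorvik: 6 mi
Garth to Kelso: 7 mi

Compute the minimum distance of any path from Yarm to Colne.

8 mi

Running Dijkstra from Yarm:
Yarm: 0
Brook: 3  (via Yarm)
Kelso: 4  (via Brook)
Garth: 5  (via Yarm)
Colne: 8  (via Garth)
Shortest route: Yarm–Garth–Colne = 8 mi.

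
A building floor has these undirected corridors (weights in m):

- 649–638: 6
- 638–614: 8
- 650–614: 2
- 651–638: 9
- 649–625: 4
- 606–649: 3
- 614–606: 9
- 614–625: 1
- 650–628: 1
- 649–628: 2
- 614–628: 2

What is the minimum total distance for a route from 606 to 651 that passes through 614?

Shortest 606→614: 606 → 649 → 628 → 614 = 7
Shortest 614→651: 614 → 638 → 651 = 17
Total via 614: 7 + 17 = 24 m.

24 m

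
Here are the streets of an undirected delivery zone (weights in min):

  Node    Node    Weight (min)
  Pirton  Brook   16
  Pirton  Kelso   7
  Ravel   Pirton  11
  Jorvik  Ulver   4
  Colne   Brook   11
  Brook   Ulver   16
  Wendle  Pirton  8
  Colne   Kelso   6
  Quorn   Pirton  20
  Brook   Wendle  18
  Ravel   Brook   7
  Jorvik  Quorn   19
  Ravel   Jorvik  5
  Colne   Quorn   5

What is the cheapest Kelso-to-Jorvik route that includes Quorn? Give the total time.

30 min

Best Kelso to Quorn: Kelso → Colne → Quorn costing 11
Best Quorn to Jorvik: Quorn → Jorvik costing 19
Total via Quorn: 11 + 19 = 30 min.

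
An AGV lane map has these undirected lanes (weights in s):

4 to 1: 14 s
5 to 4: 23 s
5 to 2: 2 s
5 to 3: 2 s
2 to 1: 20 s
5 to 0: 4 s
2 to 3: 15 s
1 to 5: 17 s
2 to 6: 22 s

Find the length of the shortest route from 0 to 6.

Settle nodes by increasing distance from 0:
0: 0
5: 4  (via 0)
2: 6  (via 5)
3: 6  (via 5)
1: 21  (via 5)
4: 27  (via 5)
6: 28  (via 2)
Shortest route: 0 → 5 → 2 → 6 = 28 s.

28 s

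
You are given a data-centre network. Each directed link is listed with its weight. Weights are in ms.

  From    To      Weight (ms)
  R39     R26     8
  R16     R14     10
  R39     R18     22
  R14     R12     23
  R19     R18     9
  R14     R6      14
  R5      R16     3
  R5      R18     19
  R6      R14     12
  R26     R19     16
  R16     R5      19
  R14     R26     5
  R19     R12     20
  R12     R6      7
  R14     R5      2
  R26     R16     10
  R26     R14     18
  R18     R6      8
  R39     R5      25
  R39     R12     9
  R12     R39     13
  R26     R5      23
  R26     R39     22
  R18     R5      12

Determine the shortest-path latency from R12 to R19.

37 ms

Running Dijkstra from R12:
R12: 0
R6: 7  (via R12)
R39: 13  (via R12)
R14: 19  (via R6)
R26: 21  (via R39)
R5: 21  (via R14)
R16: 24  (via R5)
R18: 35  (via R39)
R19: 37  (via R26)
Shortest route: R12–R39–R26–R19 = 37 ms.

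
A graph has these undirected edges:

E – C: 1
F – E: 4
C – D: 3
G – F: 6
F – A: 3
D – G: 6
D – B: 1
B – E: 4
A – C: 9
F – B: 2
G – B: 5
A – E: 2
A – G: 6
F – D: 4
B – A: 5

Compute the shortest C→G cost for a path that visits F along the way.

11

Best C to F: C–E–F costing 5
Best F to G: F–G costing 6
Total via F: 5 + 6 = 11.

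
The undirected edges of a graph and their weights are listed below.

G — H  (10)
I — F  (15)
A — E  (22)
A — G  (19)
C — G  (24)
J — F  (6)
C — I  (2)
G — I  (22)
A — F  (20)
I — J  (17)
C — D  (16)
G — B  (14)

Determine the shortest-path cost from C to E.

Running Dijkstra from C:
C: 0
I: 2  (via C)
D: 16  (via C)
F: 17  (via I)
J: 19  (via I)
G: 24  (via C)
H: 34  (via G)
A: 37  (via F)
B: 38  (via G)
E: 59  (via A)
Shortest route: C–I–F–A–E = 59.

59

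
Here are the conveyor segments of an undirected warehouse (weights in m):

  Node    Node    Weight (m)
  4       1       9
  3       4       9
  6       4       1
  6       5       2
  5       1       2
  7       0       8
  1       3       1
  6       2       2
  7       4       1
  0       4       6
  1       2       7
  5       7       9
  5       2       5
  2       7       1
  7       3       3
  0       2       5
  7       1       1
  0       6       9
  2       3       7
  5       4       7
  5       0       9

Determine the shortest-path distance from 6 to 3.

Settle nodes by increasing distance from 6:
6: 0
4: 1  (via 6)
2: 2  (via 6)
5: 2  (via 6)
7: 2  (via 4)
1: 3  (via 7)
3: 4  (via 1)
Shortest route: 6–4–7–1–3 = 4 m.

4 m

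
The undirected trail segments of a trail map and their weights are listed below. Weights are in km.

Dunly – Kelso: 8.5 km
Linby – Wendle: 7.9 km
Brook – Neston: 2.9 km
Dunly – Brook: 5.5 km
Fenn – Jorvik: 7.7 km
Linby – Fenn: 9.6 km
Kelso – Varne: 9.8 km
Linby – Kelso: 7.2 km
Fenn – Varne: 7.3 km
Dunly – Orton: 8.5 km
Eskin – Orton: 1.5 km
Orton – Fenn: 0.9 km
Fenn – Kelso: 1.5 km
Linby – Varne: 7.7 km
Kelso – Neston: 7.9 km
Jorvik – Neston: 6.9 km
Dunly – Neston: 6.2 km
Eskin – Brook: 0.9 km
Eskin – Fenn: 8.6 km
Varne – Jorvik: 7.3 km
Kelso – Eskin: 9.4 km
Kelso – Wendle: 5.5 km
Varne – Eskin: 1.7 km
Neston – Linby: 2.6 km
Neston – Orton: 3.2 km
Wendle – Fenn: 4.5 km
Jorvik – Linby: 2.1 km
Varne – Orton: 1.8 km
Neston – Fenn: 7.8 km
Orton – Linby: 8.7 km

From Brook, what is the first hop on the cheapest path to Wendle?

Enumerating some paths:
Brook - Eskin - Orton - Fenn - Kelso - Wendle: 0.9+1.5+0.9+1.5+5.5 = 10.3
Brook - Eskin - Orton - Fenn - Wendle: 0.9+1.5+0.9+4.5 = 7.8
Brook - Eskin - Varne - Orton - Fenn - Wendle: 0.9+1.7+1.8+0.9+4.5 = 9.8
The minimum is 7.8 km via Brook - Eskin - Orton - Fenn - Wendle.
So from Brook the first move is to Eskin.

Eskin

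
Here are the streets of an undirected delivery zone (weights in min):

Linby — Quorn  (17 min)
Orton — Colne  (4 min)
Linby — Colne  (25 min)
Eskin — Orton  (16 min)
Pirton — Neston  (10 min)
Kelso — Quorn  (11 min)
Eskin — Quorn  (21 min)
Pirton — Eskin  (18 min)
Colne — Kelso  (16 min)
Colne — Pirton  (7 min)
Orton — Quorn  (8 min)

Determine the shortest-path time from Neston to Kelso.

Compare a few routes:
Neston - Pirton - Colne - Orton - Quorn - Kelso: 10+7+4+8+11 = 40
Neston - Pirton - Colne - Kelso: 10+7+16 = 33
Cheapest is Neston - Pirton - Colne - Kelso at 33 min.

33 min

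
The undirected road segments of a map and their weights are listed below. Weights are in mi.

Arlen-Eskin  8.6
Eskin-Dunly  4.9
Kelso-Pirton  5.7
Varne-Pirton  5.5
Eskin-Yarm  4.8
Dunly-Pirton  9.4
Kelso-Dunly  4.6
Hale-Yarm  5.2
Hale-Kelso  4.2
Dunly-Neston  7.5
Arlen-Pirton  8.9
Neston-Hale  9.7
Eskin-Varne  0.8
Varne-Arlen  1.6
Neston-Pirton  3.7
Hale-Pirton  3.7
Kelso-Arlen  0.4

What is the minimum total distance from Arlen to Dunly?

5 mi

Settle nodes by increasing distance from Arlen:
Arlen: 0
Kelso: 0.4  (via Arlen)
Varne: 1.6  (via Arlen)
Eskin: 2.4  (via Varne)
Hale: 4.6  (via Kelso)
Dunly: 5  (via Kelso)
Shortest route: Arlen–Kelso–Dunly = 5 mi.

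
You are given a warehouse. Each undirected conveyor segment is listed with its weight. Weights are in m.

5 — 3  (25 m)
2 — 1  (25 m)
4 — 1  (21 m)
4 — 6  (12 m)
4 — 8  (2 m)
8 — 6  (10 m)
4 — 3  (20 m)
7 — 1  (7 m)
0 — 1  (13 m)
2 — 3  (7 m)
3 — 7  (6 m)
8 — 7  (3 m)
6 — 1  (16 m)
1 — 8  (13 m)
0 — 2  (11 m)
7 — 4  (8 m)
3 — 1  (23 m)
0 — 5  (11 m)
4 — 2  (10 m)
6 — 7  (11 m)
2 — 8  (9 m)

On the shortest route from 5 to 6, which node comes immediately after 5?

0

Enumerating some paths:
5 → 0 → 2 → 8 → 6: 11+11+9+10 = 41
5 → 0 → 1 → 6: 11+13+16 = 40
The minimum is 40 m via 5 → 0 → 1 → 6.
So from 5 the first move is to 0.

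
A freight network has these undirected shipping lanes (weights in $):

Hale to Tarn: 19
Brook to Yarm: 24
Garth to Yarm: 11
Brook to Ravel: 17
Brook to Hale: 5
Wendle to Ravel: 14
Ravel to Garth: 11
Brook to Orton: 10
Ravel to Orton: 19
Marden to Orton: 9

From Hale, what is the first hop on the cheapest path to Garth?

Compare a few routes:
Hale–Brook–Ravel–Garth: 5+17+11 = 33
Hale–Brook–Yarm–Garth: 5+24+11 = 40
The minimum is $33 via Hale–Brook–Ravel–Garth.
So from Hale the first move is to Brook.

Brook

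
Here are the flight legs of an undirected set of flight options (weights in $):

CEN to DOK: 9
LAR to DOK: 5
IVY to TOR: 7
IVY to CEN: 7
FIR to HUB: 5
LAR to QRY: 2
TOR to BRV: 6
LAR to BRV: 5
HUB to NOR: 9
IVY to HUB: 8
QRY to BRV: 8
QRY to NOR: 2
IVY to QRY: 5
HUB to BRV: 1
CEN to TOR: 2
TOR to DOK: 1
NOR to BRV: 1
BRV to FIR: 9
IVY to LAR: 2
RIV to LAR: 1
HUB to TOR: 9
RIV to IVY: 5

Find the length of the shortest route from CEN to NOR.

Running Dijkstra from CEN:
CEN: 0
TOR: 2  (via CEN)
DOK: 3  (via TOR)
IVY: 7  (via CEN)
LAR: 8  (via DOK)
BRV: 8  (via TOR)
RIV: 9  (via LAR)
NOR: 9  (via BRV)
Shortest route: CEN–TOR–BRV–NOR = $9.

$9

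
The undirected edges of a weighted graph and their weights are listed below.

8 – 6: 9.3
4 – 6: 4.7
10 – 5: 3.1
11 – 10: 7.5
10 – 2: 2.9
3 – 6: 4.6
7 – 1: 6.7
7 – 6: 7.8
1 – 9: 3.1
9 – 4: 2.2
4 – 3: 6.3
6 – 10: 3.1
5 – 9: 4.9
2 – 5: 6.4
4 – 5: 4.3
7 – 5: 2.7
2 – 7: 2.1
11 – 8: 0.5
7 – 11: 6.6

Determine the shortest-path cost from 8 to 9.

14.7

Shortest distances from 8:
8: 0
11: 0.5  (via 8)
7: 7.1  (via 11)
10: 8  (via 11)
2: 9.2  (via 7)
6: 9.3  (via 8)
5: 9.8  (via 7)
1: 13.8  (via 7)
3: 13.9  (via 6)
4: 14  (via 6)
9: 14.7  (via 5)
Shortest route: 8 → 11 → 7 → 5 → 9 = 14.7.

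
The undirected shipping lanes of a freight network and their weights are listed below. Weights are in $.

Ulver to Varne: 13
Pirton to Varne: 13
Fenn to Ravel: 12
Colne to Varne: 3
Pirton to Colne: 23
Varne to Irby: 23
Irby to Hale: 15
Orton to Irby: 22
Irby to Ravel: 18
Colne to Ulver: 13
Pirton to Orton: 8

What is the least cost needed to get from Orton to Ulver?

Running Dijkstra from Orton:
Orton: 0
Pirton: 8  (via Orton)
Varne: 21  (via Pirton)
Irby: 22  (via Orton)
Colne: 24  (via Varne)
Ulver: 34  (via Varne)
Shortest route: Orton–Pirton–Varne–Ulver = $34.

$34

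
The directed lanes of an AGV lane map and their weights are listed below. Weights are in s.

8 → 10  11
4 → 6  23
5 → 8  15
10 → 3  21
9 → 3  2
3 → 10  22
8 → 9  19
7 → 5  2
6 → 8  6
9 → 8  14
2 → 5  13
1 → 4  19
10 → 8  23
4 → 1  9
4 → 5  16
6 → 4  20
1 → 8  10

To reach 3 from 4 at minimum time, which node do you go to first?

1

Enumerating some paths:
4 → 1 → 8 → 10 → 3: 9+10+11+21 = 51
4 → 1 → 8 → 9 → 3: 9+10+19+2 = 40
4 → 6 → 8 → 9 → 3: 23+6+19+2 = 50
4 → 5 → 8 → 9 → 3: 16+15+19+2 = 52
Cheapest is 4 → 1 → 8 → 9 → 3 at 40 s.
So from 4 the first move is to 1.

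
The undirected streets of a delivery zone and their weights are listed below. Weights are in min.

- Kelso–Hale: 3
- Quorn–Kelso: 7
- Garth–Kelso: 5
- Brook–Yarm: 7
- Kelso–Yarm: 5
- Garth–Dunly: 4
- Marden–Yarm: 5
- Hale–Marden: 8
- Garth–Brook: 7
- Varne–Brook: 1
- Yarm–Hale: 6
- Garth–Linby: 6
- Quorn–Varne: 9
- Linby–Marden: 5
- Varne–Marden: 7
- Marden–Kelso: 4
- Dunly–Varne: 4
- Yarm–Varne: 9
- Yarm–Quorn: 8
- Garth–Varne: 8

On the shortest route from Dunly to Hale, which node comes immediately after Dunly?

Compare a few routes:
Dunly → Varne → Marden → Kelso → Hale: 4+7+4+3 = 18
Dunly → Varne → Brook → Yarm → Hale: 4+1+7+6 = 18
Dunly → Garth → Kelso → Hale: 4+5+3 = 12
The minimum is 12 min via Dunly → Garth → Kelso → Hale.
So from Dunly the first move is to Garth.

Garth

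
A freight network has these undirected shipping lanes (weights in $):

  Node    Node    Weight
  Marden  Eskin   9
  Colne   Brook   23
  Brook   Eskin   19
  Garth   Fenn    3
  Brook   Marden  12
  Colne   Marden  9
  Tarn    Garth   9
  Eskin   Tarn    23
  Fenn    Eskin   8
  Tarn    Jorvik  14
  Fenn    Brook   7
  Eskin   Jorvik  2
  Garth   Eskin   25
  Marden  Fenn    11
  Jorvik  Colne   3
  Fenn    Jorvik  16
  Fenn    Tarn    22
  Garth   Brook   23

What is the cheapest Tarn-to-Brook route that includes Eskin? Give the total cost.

$31

Shortest Tarn→Eskin: Tarn–Jorvik–Eskin = 16
Best Eskin to Brook: Eskin–Fenn–Brook costing 15
Total via Eskin: 16 + 15 = $31.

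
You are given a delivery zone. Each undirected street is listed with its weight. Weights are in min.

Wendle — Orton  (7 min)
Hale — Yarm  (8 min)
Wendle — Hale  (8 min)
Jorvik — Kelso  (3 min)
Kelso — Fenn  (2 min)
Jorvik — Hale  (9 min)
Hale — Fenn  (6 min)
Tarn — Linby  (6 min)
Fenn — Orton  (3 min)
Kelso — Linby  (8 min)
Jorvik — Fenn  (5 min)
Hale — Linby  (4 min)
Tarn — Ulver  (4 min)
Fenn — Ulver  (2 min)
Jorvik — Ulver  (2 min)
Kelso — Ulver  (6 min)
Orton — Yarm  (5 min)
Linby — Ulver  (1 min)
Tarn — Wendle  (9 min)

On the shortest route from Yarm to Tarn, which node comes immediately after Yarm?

Orton

Candidate routes:
Yarm - Orton - Fenn - Ulver - Tarn: 5+3+2+4 = 14
Yarm - Hale - Linby - Tarn: 8+4+6 = 18
Yarm - Orton - Fenn - Ulver - Linby - Tarn: 5+3+2+1+6 = 17
Yarm - Hale - Linby - Ulver - Tarn: 8+4+1+4 = 17
Cheapest is Yarm - Orton - Fenn - Ulver - Tarn at 14 min.
So from Yarm the first move is to Orton.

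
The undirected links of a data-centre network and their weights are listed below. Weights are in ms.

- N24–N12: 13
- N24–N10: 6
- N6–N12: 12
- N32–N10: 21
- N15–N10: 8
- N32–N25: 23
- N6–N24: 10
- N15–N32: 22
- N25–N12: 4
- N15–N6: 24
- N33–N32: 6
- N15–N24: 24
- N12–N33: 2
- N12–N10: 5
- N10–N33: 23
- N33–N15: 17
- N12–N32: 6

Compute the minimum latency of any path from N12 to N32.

Enumerating some paths:
N12 - N33 - N32: 2+6 = 8
N12 - N32: 6 = 6
Cheapest is N12 - N32 at 6 ms.

6 ms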